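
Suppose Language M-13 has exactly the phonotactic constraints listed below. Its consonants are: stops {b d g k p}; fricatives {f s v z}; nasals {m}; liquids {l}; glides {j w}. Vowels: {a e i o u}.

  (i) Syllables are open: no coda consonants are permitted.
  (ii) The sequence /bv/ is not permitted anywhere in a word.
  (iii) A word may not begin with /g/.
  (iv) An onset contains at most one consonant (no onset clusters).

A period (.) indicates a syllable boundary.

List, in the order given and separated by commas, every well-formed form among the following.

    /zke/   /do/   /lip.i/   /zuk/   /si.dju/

/do/

/zke/ — violates constraint (iv): syllable 1 onset /zk/ has 2 consonants (> 1) → ill-formed
/do/ — σ1 onset /d/, coda /∅/ ok → well-formed
/lip.i/ — violates constraint (i): syllable 1 coda /p/ has 1 consonant (> 0) → ill-formed
/zuk/ — violates constraint (i): syllable 1 coda /k/ has 1 consonant (> 0) → ill-formed
/si.dju/ — violates constraint (iv): syllable 2 onset /dj/ has 2 consonants (> 1) → ill-formed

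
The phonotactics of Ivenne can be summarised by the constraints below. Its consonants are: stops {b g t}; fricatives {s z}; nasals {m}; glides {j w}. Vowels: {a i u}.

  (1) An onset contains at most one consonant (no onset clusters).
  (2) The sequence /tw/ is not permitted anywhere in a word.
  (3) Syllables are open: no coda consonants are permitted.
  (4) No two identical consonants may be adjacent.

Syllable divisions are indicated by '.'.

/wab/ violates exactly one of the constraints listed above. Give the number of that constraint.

3

/wab/: syllable 1 coda /b/ has 1 consonant (> 0).
This is a violation of constraint 3: "Syllables are open: no coda consonants are permitted."
The remaining constraints (1, 2, 4) are satisfied.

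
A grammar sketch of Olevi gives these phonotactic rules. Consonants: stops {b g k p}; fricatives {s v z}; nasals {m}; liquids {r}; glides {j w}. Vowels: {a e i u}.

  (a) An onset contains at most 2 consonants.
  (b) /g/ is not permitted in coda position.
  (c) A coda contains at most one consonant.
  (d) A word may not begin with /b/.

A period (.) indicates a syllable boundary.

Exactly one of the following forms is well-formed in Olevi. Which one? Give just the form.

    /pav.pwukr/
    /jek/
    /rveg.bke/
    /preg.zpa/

/pav.pwukr/ — violates constraint (c): syllable 2 coda /kr/ has 2 consonants (> 1) → ill-formed
/jek/ — σ1 onset /j/, coda /k/ ok → well-formed
/rveg.bke/ — violates constraint (b): syllable 1 coda contains /g/ → ill-formed
/preg.zpa/ — violates constraint (b): syllable 1 coda contains /g/ → ill-formed

/jek/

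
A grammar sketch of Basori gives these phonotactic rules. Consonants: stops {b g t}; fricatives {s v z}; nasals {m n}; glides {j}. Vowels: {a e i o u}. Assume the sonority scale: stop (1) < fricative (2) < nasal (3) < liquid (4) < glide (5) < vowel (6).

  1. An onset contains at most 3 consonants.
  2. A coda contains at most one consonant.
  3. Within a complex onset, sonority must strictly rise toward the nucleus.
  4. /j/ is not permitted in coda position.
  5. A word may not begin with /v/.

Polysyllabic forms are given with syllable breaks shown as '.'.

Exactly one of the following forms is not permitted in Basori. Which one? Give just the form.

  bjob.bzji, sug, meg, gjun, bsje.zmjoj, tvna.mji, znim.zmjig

bjob.bzji — σ1 onset /bj/ (1→5 rises), coda /b/ ok; σ2 onset /bzj/ (1→2→5 rises), coda /∅/ ok → permitted
sug — σ1 onset /s/, coda /g/ ok → permitted
meg — σ1 onset /m/, coda /g/ ok → permitted
gjun — σ1 onset /gj/ (1→5 rises), coda /n/ ok → permitted
bsje.zmjoj — violates constraint 4: syllable 2 coda contains /j/ → not permitted
tvna.mji — σ1 onset /tvn/ (1→2→3 rises), coda /∅/ ok; σ2 onset /mj/ (3→5 rises), coda /∅/ ok → permitted
znim.zmjig — σ1 onset /zn/ (2→3 rises), coda /m/ ok; σ2 onset /zmj/ (2→3→5 rises), coda /g/ ok → permitted

bsje.zmjoj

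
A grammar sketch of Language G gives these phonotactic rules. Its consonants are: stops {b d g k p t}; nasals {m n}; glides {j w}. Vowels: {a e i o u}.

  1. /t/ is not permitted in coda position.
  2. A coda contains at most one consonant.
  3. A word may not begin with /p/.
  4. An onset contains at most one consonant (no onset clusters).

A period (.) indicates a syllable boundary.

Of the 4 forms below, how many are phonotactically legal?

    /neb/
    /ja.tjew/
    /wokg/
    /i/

/neb/ — σ1 onset /n/, coda /b/ ok → phonotactically legal
/ja.tjew/ — violates constraint 4: syllable 2 onset /tj/ has 2 consonants (> 1) → phonotactically illegal
/wokg/ — violates constraint 2: syllable 1 coda /kg/ has 2 consonants (> 1) → phonotactically illegal
/i/ — σ1 onset /∅/, coda /∅/ ok → phonotactically legal
Phonotactically legal: /neb/, /i/ → 2.

2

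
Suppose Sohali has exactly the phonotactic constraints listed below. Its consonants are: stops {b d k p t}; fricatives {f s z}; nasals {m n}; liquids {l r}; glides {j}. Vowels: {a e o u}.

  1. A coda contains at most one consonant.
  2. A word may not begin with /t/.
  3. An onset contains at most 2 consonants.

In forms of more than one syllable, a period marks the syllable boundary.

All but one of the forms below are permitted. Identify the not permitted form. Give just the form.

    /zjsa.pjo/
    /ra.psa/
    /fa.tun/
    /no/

/zjsa.pjo/ — violates constraint 3: syllable 1 onset /zjs/ has 3 consonants (> 2) → not permitted
/ra.psa/ — σ1 onset /r/, coda /∅/ ok; σ2 onset /ps/ (2C), coda /∅/ ok → permitted
/fa.tun/ — σ1 onset /f/, coda /∅/ ok; σ2 onset /t/, coda /n/ ok → permitted
/no/ — σ1 onset /n/, coda /∅/ ok → permitted

/zjsa.pjo/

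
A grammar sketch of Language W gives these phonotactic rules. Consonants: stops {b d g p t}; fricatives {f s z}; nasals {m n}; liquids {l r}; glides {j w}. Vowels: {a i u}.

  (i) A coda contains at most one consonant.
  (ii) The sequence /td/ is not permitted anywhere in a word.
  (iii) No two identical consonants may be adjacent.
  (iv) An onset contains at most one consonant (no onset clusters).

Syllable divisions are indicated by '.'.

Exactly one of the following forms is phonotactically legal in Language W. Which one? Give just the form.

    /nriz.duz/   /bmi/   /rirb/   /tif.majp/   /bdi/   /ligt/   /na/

/na/

/nriz.duz/ — violates constraint (iv): syllable 1 onset /nr/ has 2 consonants (> 1) → phonotactically illegal
/bmi/ — violates constraint (iv): syllable 1 onset /bm/ has 2 consonants (> 1) → phonotactically illegal
/rirb/ — violates constraint (i): syllable 1 coda /rb/ has 2 consonants (> 1) → phonotactically illegal
/tif.majp/ — violates constraint (i): syllable 2 coda /jp/ has 2 consonants (> 1) → phonotactically illegal
/bdi/ — violates constraint (iv): syllable 1 onset /bd/ has 2 consonants (> 1) → phonotactically illegal
/ligt/ — violates constraint (i): syllable 1 coda /gt/ has 2 consonants (> 1) → phonotactically illegal
/na/ — σ1 onset /n/, coda /∅/ ok → phonotactically legal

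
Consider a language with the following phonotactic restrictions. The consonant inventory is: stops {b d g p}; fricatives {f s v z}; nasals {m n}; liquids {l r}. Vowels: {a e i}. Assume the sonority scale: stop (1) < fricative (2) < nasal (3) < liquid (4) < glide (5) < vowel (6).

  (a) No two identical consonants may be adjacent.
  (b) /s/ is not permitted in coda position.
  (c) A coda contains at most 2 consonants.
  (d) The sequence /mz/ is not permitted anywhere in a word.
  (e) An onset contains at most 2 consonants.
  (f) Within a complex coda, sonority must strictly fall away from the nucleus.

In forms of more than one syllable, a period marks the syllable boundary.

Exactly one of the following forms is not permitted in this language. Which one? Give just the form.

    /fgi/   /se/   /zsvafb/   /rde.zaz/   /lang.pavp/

/fgi/ — σ1 onset /fg/ (2C), coda /∅/ ok → permitted
/se/ — σ1 onset /s/, coda /∅/ ok → permitted
/zsvafb/ — violates constraint (e): syllable 1 onset /zsv/ has 3 consonants (> 2) → not permitted
/rde.zaz/ — σ1 onset /rd/ (2C), coda /∅/ ok; σ2 onset /z/, coda /z/ ok → permitted
/lang.pavp/ — σ1 onset /l/, coda /ng/ (3→1 falls) ok; σ2 onset /p/, coda /vp/ (2→1 falls) ok → permitted

/zsvafb/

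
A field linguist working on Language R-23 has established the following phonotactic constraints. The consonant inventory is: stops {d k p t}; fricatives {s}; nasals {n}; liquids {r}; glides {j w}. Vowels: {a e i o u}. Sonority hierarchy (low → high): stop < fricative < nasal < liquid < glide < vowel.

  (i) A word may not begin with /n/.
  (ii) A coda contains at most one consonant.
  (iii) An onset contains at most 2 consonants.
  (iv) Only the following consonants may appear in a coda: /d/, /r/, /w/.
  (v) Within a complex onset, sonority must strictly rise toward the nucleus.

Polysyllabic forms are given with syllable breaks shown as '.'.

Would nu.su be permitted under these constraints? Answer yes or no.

nu.su — violates constraint (i): word begins with /n/ → not permitted

no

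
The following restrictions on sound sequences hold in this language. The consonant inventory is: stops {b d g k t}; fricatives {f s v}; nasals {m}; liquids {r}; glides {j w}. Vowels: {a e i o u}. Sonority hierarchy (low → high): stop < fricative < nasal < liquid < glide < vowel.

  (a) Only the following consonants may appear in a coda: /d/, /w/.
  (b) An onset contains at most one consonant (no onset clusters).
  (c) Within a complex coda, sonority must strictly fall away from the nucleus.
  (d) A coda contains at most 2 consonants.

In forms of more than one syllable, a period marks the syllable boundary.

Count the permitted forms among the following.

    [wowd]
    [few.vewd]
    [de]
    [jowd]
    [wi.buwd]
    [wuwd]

6

[wowd] — σ1 onset /w/, coda /wd/ (5→1 falls) ok → permitted
[few.vewd] — σ1 onset /f/, coda /w/ ok; σ2 onset /v/, coda /wd/ (5→1 falls) ok → permitted
[de] — σ1 onset /d/, coda /∅/ ok → permitted
[jowd] — σ1 onset /j/, coda /wd/ (5→1 falls) ok → permitted
[wi.buwd] — σ1 onset /w/, coda /∅/ ok; σ2 onset /b/, coda /wd/ (5→1 falls) ok → permitted
[wuwd] — σ1 onset /w/, coda /wd/ (5→1 falls) ok → permitted
Permitted: [wowd], [few.vewd], [de], [jowd], [wi.buwd], [wuwd] → 6.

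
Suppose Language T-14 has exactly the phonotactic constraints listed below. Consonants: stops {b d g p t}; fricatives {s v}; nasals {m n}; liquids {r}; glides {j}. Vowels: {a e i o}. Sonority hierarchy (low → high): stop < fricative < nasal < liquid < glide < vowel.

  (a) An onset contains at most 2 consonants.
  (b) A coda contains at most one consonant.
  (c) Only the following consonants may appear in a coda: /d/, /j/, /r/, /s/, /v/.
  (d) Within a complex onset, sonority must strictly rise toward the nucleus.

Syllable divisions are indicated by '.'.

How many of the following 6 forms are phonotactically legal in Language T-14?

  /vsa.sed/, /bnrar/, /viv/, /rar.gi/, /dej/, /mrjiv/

3

/vsa.sed/ — violates constraint (d): syllable 1 onset /vs/: /v/ (fricative, 2) → /s/ (fricative, 2) does not rise → phonotactically illegal
/bnrar/ — violates constraint (a): syllable 1 onset /bnr/ has 3 consonants (> 2) → phonotactically illegal
/viv/ — σ1 onset /v/, coda /v/ ok → phonotactically legal
/rar.gi/ — σ1 onset /r/, coda /r/ ok; σ2 onset /g/, coda /∅/ ok → phonotactically legal
/dej/ — σ1 onset /d/, coda /j/ ok → phonotactically legal
/mrjiv/ — violates constraint (a): syllable 1 onset /mrj/ has 3 consonants (> 2) → phonotactically illegal
Phonotactically legal: /viv/, /rar.gi/, /dej/ → 3.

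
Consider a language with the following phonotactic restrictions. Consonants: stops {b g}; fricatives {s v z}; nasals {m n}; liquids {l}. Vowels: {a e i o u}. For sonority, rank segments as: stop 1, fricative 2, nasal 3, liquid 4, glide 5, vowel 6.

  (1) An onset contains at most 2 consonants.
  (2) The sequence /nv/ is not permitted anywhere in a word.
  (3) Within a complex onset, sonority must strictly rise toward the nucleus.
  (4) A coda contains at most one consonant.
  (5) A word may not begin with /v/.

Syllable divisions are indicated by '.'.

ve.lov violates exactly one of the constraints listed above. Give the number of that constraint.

5

ve.lov: word begins with /v/.
This is a violation of constraint 5: "A word may not begin with /v/."
The remaining constraints (1, 2, 3, 4) are satisfied.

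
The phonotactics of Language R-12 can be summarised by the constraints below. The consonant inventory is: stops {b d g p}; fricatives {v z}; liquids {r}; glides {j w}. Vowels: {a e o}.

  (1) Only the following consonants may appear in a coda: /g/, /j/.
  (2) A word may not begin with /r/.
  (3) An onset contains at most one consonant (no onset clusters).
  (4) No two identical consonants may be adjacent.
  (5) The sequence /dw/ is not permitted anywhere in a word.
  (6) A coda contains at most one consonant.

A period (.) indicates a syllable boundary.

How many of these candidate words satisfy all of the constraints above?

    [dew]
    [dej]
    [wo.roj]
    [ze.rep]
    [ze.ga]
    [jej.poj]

[dew] — violates constraint 1: syllable 1 coda contains /w/, which is not a licensed coda consonant → phonotactically illegal
[dej] — σ1 onset /d/, coda /j/ ok → phonotactically legal
[wo.roj] — σ1 onset /w/, coda /∅/ ok; σ2 onset /r/, coda /j/ ok → phonotactically legal
[ze.rep] — violates constraint 1: syllable 2 coda contains /p/, which is not a licensed coda consonant → phonotactically illegal
[ze.ga] — σ1 onset /z/, coda /∅/ ok; σ2 onset /g/, coda /∅/ ok → phonotactically legal
[jej.poj] — σ1 onset /j/, coda /j/ ok; σ2 onset /p/, coda /j/ ok → phonotactically legal
Phonotactically legal: [dej], [wo.roj], [ze.ga], [jej.poj] → 4.

4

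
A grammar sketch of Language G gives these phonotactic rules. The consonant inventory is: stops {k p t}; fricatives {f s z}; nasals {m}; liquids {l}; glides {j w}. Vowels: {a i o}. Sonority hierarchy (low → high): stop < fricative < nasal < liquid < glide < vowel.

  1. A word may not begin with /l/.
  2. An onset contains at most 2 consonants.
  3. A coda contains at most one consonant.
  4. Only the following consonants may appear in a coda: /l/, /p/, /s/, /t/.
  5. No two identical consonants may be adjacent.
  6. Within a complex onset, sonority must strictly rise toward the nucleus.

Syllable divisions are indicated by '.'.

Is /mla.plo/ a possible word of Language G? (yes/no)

/mla.plo/ — σ1 onset /ml/ (3→4 rises), coda /∅/ ok; σ2 onset /pl/ (1→4 rises), coda /∅/ ok → licit

yes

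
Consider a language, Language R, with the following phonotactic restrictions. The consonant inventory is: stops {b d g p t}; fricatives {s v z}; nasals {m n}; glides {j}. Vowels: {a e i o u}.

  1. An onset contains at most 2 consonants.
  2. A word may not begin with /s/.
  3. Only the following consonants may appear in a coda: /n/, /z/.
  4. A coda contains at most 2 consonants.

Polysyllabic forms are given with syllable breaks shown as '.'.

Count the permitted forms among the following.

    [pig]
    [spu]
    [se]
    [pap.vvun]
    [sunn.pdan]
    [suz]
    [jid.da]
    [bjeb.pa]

[pig] — violates constraint 3: syllable 1 coda contains /g/, which is not a licensed coda consonant → not permitted
[spu] — violates constraint 2: word begins with /s/ → not permitted
[se] — violates constraint 2: word begins with /s/ → not permitted
[pap.vvun] — violates constraint 3: syllable 1 coda contains /p/, which is not a licensed coda consonant → not permitted
[sunn.pdan] — violates constraint 2: word begins with /s/ → not permitted
[suz] — violates constraint 2: word begins with /s/ → not permitted
[jid.da] — violates constraint 3: syllable 1 coda contains /d/, which is not a licensed coda consonant → not permitted
[bjeb.pa] — violates constraint 3: syllable 1 coda contains /b/, which is not a licensed coda consonant → not permitted
No form is permitted → 0.

0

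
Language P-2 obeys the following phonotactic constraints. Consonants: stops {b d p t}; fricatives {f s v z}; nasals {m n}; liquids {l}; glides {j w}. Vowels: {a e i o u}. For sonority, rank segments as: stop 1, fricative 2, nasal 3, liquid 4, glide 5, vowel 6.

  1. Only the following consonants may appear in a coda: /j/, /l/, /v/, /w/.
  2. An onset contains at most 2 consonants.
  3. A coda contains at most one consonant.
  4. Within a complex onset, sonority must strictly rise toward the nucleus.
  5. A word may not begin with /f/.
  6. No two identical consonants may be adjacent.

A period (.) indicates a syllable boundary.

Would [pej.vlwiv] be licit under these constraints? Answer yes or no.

[pej.vlwiv] — violates constraint 2: syllable 2 onset /vlw/ has 3 consonants (> 2) → illicit

no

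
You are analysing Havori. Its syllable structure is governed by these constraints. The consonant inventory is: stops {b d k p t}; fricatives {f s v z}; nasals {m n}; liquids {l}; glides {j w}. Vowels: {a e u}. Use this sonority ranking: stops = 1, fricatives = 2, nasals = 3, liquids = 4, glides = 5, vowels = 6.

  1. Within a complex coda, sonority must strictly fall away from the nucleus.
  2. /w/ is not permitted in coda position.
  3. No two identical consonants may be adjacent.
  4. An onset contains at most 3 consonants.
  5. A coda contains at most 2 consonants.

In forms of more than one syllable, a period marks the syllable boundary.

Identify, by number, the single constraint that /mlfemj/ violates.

1

/mlfemj/: syllable 1 coda /mj/: /m/ (nasal, 3) → /j/ (glide, 5) does not fall.
This is a violation of constraint 1: "Within a complex coda, sonority must strictly fall away from the nucleus."
The remaining constraints (2, 3, 4, 5) are satisfied.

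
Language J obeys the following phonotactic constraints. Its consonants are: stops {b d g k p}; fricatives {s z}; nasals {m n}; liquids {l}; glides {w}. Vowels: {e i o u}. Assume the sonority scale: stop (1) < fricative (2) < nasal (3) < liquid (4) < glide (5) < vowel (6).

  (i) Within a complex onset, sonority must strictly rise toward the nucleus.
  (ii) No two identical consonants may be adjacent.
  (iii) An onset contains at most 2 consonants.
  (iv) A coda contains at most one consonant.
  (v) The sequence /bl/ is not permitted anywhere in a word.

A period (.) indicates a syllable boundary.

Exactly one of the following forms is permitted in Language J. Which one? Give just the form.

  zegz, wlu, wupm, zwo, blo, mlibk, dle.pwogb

zwo

zegz — violates constraint (iv): syllable 1 coda /gz/ has 2 consonants (> 1) → not permitted
wlu — violates constraint (i): syllable 1 onset /wl/: /w/ (glide, 5) → /l/ (liquid, 4) does not rise → not permitted
wupm — violates constraint (iv): syllable 1 coda /pm/ has 2 consonants (> 1) → not permitted
zwo — σ1 onset /zw/ (2→5 rises), coda /∅/ ok → permitted
blo — violates constraint (v): contains banned sequence /bl/ → not permitted
mlibk — violates constraint (iv): syllable 1 coda /bk/ has 2 consonants (> 1) → not permitted
dle.pwogb — violates constraint (iv): syllable 2 coda /gb/ has 2 consonants (> 1) → not permitted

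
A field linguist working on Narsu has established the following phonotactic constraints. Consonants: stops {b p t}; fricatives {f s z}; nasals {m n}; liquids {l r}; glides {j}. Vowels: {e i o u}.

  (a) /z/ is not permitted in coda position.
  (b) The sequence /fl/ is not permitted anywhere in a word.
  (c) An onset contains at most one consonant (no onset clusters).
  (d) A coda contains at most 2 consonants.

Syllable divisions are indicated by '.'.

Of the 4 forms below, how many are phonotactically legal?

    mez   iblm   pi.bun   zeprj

mez — violates constraint (a): syllable 1 coda contains /z/ → phonotactically illegal
iblm — violates constraint (d): syllable 1 coda /blm/ has 3 consonants (> 2) → phonotactically illegal
pi.bun — σ1 onset /p/, coda /∅/ ok; σ2 onset /b/, coda /n/ ok → phonotactically legal
zeprj — violates constraint (d): syllable 1 coda /prj/ has 3 consonants (> 2) → phonotactically illegal
Phonotactically legal: pi.bun → 1.

1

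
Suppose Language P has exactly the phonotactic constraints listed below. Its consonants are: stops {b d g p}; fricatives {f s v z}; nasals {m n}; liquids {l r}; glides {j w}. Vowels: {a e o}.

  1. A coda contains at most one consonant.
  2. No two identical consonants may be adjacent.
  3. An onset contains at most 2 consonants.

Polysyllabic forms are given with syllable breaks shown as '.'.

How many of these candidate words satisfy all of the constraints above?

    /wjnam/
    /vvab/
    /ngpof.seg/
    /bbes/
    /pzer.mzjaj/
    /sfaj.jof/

/wjnam/ — violates constraint 3: syllable 1 onset /wjn/ has 3 consonants (> 2) → phonotactically illegal
/vvab/ — violates constraint 2: adjacent identical consonants /vv/ → phonotactically illegal
/ngpof.seg/ — violates constraint 3: syllable 1 onset /ngp/ has 3 consonants (> 2) → phonotactically illegal
/bbes/ — violates constraint 2: adjacent identical consonants /bb/ → phonotactically illegal
/pzer.mzjaj/ — violates constraint 3: syllable 2 onset /mzj/ has 3 consonants (> 2) → phonotactically illegal
/sfaj.jof/ — violates constraint 2: adjacent identical consonants /jj/ → phonotactically illegal
No form is phonotactically legal → 0.

0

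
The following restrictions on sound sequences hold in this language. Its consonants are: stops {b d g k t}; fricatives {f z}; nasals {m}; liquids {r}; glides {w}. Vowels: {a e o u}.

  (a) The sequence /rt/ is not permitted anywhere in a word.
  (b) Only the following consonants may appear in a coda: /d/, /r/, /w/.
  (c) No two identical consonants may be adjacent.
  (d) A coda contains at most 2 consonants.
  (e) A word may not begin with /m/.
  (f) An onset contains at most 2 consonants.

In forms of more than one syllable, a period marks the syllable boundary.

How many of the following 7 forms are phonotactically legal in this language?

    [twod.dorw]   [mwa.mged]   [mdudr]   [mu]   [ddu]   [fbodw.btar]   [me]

[twod.dorw] — violates constraint (c): adjacent identical consonants /dd/ → phonotactically illegal
[mwa.mged] — violates constraint (e): word begins with /m/ → phonotactically illegal
[mdudr] — violates constraint (e): word begins with /m/ → phonotactically illegal
[mu] — violates constraint (e): word begins with /m/ → phonotactically illegal
[ddu] — violates constraint (c): adjacent identical consonants /dd/ → phonotactically illegal
[fbodw.btar] — σ1 onset /fb/ (2C), coda /dw/ (2C) ok; σ2 onset /bt/ (2C), coda /r/ ok → phonotactically legal
[me] — violates constraint (e): word begins with /m/ → phonotactically illegal
Phonotactically legal: [fbodw.btar] → 1.

1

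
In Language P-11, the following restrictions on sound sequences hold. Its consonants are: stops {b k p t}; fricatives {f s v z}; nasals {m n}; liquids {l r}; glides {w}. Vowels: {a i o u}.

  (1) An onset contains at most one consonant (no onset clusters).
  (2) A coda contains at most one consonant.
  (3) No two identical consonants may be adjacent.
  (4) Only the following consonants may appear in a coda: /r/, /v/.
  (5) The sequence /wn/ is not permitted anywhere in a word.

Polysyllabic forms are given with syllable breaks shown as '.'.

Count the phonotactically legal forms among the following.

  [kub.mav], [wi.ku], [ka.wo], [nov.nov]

[kub.mav] — violates constraint 4: syllable 1 coda contains /b/, which is not a licensed coda consonant → phonotactically illegal
[wi.ku] — σ1 onset /w/, coda /∅/ ok; σ2 onset /k/, coda /∅/ ok → phonotactically legal
[ka.wo] — σ1 onset /k/, coda /∅/ ok; σ2 onset /w/, coda /∅/ ok → phonotactically legal
[nov.nov] — σ1 onset /n/, coda /v/ ok; σ2 onset /n/, coda /v/ ok → phonotactically legal
Phonotactically legal: [wi.ku], [ka.wo], [nov.nov] → 3.

3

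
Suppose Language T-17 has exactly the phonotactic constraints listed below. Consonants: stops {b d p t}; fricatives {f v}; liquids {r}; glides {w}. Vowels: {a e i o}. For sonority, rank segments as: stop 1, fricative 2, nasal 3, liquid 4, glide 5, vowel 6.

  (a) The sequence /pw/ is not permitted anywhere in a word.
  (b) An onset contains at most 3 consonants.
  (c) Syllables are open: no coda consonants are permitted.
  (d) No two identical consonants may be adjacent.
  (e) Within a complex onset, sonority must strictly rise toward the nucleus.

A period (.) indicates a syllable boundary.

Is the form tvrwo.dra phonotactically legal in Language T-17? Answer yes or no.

tvrwo.dra — violates constraint (b): syllable 1 onset /tvrw/ has 4 consonants (> 3) → phonotactically illegal

no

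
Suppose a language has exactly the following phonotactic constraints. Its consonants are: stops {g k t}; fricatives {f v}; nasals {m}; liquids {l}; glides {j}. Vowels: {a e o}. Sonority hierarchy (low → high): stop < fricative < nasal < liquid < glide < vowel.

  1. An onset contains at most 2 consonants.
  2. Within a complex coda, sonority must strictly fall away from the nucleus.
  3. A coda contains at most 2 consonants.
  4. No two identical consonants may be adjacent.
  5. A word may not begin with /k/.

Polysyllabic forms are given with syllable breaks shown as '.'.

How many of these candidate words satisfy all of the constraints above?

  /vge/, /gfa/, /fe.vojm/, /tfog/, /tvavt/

/vge/ — σ1 onset /vg/ (2C), coda /∅/ ok → phonotactically legal
/gfa/ — σ1 onset /gf/ (2C), coda /∅/ ok → phonotactically legal
/fe.vojm/ — σ1 onset /f/, coda /∅/ ok; σ2 onset /v/, coda /jm/ (5→3 falls) ok → phonotactically legal
/tfog/ — σ1 onset /tf/ (2C), coda /g/ ok → phonotactically legal
/tvavt/ — σ1 onset /tv/ (2C), coda /vt/ (2→1 falls) ok → phonotactically legal
Phonotactically legal: /vge/, /gfa/, /fe.vojm/, /tfog/, /tvavt/ → 5.

5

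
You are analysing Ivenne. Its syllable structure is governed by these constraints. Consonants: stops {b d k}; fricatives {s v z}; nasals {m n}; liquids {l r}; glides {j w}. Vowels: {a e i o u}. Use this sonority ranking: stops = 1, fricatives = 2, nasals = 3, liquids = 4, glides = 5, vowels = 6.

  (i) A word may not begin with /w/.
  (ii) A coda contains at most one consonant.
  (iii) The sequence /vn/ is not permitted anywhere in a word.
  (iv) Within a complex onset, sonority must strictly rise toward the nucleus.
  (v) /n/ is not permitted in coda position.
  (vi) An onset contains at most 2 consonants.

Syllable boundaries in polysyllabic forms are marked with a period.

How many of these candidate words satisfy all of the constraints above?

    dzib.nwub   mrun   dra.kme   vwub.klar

3

dzib.nwub — σ1 onset /dz/ (1→2 rises), coda /b/ ok; σ2 onset /nw/ (3→5 rises), coda /b/ ok → well-formed
mrun — violates constraint (v): syllable 1 coda contains /n/ → ill-formed
dra.kme — σ1 onset /dr/ (1→4 rises), coda /∅/ ok; σ2 onset /km/ (1→3 rises), coda /∅/ ok → well-formed
vwub.klar — σ1 onset /vw/ (2→5 rises), coda /b/ ok; σ2 onset /kl/ (1→4 rises), coda /r/ ok → well-formed
Well-formed: dzib.nwub, dra.kme, vwub.klar → 3.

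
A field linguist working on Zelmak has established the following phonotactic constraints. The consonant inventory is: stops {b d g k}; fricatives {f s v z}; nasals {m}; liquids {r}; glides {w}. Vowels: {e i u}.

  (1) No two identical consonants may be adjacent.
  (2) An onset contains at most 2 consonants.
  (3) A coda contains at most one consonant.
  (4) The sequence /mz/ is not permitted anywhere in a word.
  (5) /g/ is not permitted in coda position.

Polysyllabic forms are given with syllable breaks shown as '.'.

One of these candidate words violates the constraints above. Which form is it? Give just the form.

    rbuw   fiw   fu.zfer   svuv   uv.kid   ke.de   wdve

wdve

rbuw — σ1 onset /rb/ (2C), coda /w/ ok → phonotactically legal
fiw — σ1 onset /f/, coda /w/ ok → phonotactically legal
fu.zfer — σ1 onset /f/, coda /∅/ ok; σ2 onset /zf/ (2C), coda /r/ ok → phonotactically legal
svuv — σ1 onset /sv/ (2C), coda /v/ ok → phonotactically legal
uv.kid — σ1 onset /∅/, coda /v/ ok; σ2 onset /k/, coda /d/ ok → phonotactically legal
ke.de — σ1 onset /k/, coda /∅/ ok; σ2 onset /d/, coda /∅/ ok → phonotactically legal
wdve — violates constraint 2: syllable 1 onset /wdv/ has 3 consonants (> 2) → phonotactically illegal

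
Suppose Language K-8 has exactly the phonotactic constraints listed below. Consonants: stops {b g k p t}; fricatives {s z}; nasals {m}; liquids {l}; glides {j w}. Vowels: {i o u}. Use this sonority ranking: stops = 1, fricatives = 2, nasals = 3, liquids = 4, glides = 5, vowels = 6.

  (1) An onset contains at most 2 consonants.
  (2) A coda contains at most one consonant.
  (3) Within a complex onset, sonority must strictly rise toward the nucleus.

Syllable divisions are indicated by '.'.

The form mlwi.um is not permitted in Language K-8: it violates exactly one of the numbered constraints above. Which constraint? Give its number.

1

mlwi.um: syllable 1 onset /mlw/ has 3 consonants (> 2).
This is a violation of constraint 1: "An onset contains at most 2 consonants."
The remaining constraints (2, 3) are satisfied.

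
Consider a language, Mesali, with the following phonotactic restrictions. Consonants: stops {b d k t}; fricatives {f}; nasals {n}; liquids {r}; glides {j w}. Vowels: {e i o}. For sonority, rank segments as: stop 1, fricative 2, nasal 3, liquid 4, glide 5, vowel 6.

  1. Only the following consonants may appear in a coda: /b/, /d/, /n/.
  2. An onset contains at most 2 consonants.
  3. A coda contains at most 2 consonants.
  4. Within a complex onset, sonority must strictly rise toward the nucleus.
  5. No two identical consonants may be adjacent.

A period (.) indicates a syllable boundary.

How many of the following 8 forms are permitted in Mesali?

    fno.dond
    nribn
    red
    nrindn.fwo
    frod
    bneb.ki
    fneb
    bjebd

fno.dond — σ1 onset /fn/ (2→3 rises), coda /∅/ ok; σ2 onset /d/, coda /nd/ (2C) ok → permitted
nribn — σ1 onset /nr/ (3→4 rises), coda /bn/ (2C) ok → permitted
red — σ1 onset /r/, coda /d/ ok → permitted
nrindn.fwo — violates constraint 3: syllable 1 coda /ndn/ has 3 consonants (> 2) → not permitted
frod — σ1 onset /fr/ (2→4 rises), coda /d/ ok → permitted
bneb.ki — σ1 onset /bn/ (1→3 rises), coda /b/ ok; σ2 onset /k/, coda /∅/ ok → permitted
fneb — σ1 onset /fn/ (2→3 rises), coda /b/ ok → permitted
bjebd — σ1 onset /bj/ (1→5 rises), coda /bd/ (2C) ok → permitted
Permitted: fno.dond, nribn, red, frod, bneb.ki, fneb, bjebd → 7.

7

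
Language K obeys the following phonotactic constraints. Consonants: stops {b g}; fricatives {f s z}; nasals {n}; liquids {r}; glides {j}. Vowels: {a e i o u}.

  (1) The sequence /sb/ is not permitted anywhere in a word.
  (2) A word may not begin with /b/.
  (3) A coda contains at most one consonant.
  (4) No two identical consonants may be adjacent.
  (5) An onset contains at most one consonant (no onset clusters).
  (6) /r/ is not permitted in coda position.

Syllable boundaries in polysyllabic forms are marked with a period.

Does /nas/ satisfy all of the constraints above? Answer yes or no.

/nas/ — σ1 onset /n/, coda /s/ ok → well-formed

yes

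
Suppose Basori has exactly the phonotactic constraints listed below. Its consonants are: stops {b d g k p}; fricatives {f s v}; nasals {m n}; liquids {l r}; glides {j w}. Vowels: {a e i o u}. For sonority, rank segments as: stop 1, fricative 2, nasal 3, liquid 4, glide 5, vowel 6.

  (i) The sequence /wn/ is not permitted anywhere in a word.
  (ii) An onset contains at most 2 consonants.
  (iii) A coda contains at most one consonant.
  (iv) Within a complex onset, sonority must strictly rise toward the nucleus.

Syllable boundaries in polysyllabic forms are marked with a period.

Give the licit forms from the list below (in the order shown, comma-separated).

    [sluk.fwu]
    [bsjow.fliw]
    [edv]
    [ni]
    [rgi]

[sluk.fwu], [ni]

[sluk.fwu] — σ1 onset /sl/ (2→4 rises), coda /k/ ok; σ2 onset /fw/ (2→5 rises), coda /∅/ ok → licit
[bsjow.fliw] — violates constraint (ii): syllable 1 onset /bsj/ has 3 consonants (> 2) → illicit
[edv] — violates constraint (iii): syllable 1 coda /dv/ has 2 consonants (> 1) → illicit
[ni] — σ1 onset /n/, coda /∅/ ok → licit
[rgi] — violates constraint (iv): syllable 1 onset /rg/: /r/ (liquid, 4) → /g/ (stop, 1) does not rise → illicit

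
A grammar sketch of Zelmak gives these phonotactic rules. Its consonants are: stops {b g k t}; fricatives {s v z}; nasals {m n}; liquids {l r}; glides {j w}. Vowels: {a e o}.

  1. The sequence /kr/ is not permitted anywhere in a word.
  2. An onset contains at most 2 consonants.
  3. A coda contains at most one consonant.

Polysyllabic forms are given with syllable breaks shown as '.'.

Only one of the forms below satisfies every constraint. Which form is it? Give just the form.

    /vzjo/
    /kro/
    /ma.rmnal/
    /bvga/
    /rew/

/rew/

/vzjo/ — violates constraint 2: syllable 1 onset /vzj/ has 3 consonants (> 2) → not permitted
/kro/ — violates constraint 1: contains banned sequence /kr/ → not permitted
/ma.rmnal/ — violates constraint 2: syllable 2 onset /rmn/ has 3 consonants (> 2) → not permitted
/bvga/ — violates constraint 2: syllable 1 onset /bvg/ has 3 consonants (> 2) → not permitted
/rew/ — σ1 onset /r/, coda /w/ ok → permitted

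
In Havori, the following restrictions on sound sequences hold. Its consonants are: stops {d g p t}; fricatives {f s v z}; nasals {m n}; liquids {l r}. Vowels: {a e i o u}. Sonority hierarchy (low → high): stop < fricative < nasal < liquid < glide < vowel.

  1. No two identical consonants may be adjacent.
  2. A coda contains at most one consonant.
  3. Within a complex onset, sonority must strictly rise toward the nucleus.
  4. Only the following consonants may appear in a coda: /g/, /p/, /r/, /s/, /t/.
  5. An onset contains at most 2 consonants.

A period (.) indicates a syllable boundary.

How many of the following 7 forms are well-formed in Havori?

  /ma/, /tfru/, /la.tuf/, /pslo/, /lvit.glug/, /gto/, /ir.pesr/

1

/ma/ — σ1 onset /m/, coda /∅/ ok → well-formed
/tfru/ — violates constraint 5: syllable 1 onset /tfr/ has 3 consonants (> 2) → ill-formed
/la.tuf/ — violates constraint 4: syllable 2 coda contains /f/, which is not a licensed coda consonant → ill-formed
/pslo/ — violates constraint 5: syllable 1 onset /psl/ has 3 consonants (> 2) → ill-formed
/lvit.glug/ — violates constraint 3: syllable 1 onset /lv/: /l/ (liquid, 4) → /v/ (fricative, 2) does not rise → ill-formed
/gto/ — violates constraint 3: syllable 1 onset /gt/: /g/ (stop, 1) → /t/ (stop, 1) does not rise → ill-formed
/ir.pesr/ — violates constraint 2: syllable 2 coda /sr/ has 2 consonants (> 1) → ill-formed
Well-formed: /ma/ → 1.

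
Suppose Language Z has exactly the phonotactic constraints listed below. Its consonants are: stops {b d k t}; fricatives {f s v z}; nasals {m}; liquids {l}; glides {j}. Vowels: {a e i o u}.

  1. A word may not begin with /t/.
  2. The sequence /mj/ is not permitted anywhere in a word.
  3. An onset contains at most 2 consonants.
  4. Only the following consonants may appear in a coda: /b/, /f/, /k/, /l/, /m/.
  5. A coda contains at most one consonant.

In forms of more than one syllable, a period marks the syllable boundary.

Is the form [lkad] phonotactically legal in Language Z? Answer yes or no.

no

[lkad] — violates constraint 4: syllable 1 coda contains /d/, which is not a licensed coda consonant → phonotactically illegal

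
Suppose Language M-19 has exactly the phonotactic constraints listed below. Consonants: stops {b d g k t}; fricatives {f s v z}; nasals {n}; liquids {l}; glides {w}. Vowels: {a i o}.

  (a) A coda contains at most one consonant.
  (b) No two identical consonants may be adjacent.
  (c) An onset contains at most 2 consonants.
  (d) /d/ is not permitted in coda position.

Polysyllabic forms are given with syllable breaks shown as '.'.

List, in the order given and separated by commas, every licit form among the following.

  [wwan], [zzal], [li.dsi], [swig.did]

[li.dsi]

[wwan] — violates constraint (b): adjacent identical consonants /ww/ → illicit
[zzal] — violates constraint (b): adjacent identical consonants /zz/ → illicit
[li.dsi] — σ1 onset /l/, coda /∅/ ok; σ2 onset /ds/ (2C), coda /∅/ ok → licit
[swig.did] — violates constraint (d): syllable 2 coda contains /d/ → illicit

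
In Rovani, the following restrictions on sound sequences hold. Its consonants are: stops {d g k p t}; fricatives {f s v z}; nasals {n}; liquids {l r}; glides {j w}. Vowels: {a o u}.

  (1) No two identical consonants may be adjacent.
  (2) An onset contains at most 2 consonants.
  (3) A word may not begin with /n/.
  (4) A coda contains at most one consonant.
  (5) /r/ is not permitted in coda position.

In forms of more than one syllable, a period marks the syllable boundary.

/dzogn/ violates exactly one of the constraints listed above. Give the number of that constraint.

4

/dzogn/: syllable 1 coda /gn/ has 2 consonants (> 1).
This is a violation of constraint 4: "A coda contains at most one consonant."
The remaining constraints (1, 2, 3, 5) are satisfied.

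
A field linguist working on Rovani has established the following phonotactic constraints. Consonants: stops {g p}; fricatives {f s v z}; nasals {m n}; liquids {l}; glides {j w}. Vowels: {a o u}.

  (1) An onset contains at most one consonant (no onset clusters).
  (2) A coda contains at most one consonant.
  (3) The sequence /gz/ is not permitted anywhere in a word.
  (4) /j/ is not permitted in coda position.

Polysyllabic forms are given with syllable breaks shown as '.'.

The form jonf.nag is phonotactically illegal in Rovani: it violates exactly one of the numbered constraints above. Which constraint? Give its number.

2

jonf.nag: syllable 1 coda /nf/ has 2 consonants (> 1).
This is a violation of constraint 2: "A coda contains at most one consonant."
The remaining constraints (1, 3, 4) are satisfied.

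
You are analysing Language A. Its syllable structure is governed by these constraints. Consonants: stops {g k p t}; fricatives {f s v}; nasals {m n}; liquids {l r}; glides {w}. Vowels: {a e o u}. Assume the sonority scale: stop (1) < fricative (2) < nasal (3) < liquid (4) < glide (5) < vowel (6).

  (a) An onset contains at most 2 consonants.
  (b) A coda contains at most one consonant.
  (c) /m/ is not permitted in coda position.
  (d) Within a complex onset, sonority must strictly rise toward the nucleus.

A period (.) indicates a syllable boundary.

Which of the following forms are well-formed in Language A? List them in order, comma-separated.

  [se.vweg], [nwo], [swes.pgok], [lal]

[se.vweg] — σ1 onset /s/, coda /∅/ ok; σ2 onset /vw/ (2→5 rises), coda /g/ ok → well-formed
[nwo] — σ1 onset /nw/ (3→5 rises), coda /∅/ ok → well-formed
[swes.pgok] — violates constraint (d): syllable 2 onset /pg/: /p/ (stop, 1) → /g/ (stop, 1) does not rise → ill-formed
[lal] — σ1 onset /l/, coda /l/ ok → well-formed

[se.vweg], [nwo], [lal]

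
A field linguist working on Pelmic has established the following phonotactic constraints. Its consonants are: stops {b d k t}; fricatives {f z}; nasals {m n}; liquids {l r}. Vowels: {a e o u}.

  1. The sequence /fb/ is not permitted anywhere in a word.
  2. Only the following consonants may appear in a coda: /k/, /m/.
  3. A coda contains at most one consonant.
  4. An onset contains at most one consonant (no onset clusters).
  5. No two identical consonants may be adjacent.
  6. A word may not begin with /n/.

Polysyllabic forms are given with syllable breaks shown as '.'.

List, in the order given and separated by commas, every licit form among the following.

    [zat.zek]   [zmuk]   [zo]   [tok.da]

[zat.zek] — violates constraint 2: syllable 1 coda contains /t/, which is not a licensed coda consonant → illicit
[zmuk] — violates constraint 4: syllable 1 onset /zm/ has 2 consonants (> 1) → illicit
[zo] — σ1 onset /z/, coda /∅/ ok → licit
[tok.da] — σ1 onset /t/, coda /k/ ok; σ2 onset /d/, coda /∅/ ok → licit

[zo], [tok.da]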